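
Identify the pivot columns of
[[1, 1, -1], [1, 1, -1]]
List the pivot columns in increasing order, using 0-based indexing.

Subtract R1 from R2.
  [ 1  1  -1 ]
  [ 0  0   0 ]
Pivot columns are the columns containing a leading 1.

0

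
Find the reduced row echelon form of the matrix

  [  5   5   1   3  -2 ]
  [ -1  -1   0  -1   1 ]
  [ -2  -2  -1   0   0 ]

Multiply R1 by 1/5.
  [  1   1  1/5  3/5  -2/5 ]
  [ -1  -1    0   -1     1 ]
  [ -2  -2   -1    0     0 ]
Add R1 to R2.
  [  1   1  1/5   3/5  -2/5 ]
  [  0   0  1/5  -2/5   3/5 ]
  [ -2  -2   -1     0     0 ]
Add 2 times R1 to R3.
  [ 1  1   1/5   3/5  -2/5 ]
  [ 0  0   1/5  -2/5   3/5 ]
  [ 0  0  -3/5   6/5  -4/5 ]
Multiply R2 by 5.
  [ 1  1   1/5  3/5  -2/5 ]
  [ 0  0     1   -2     3 ]
  [ 0  0  -3/5  6/5  -4/5 ]
Add 3/5 times R2 to R3.
  [ 1  1  1/5  3/5  -2/5 ]
  [ 0  0    1   -2     3 ]
  [ 0  0    0    0     1 ]
Subtract 3 times R3 from R2.
  [ 1  1  1/5  3/5  -2/5 ]
  [ 0  0    1   -2     0 ]
  [ 0  0    0    0     1 ]
Add 2/5 times R3 to R1.
  [ 1  1  1/5  3/5  0 ]
  [ 0  0    1   -2  0 ]
  [ 0  0    0    0  1 ]
Subtract 1/5 times R2 from R1.
  [ 1  1  0   1  0 ]
  [ 0  0  1  -2  0 ]
  [ 0  0  0   0  1 ]

[[1, 1, 0, 1, 0], [0, 0, 1, -2, 0], [0, 0, 0, 0, 1]]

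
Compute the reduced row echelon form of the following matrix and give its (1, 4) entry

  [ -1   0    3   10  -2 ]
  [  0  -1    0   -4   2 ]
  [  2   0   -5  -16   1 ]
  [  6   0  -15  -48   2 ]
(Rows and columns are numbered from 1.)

ρ1 -> -1·ρ1
  [ 1   0   -3  -10  2 ]
  [ 0  -1    0   -4  2 ]
  [ 2   0   -5  -16  1 ]
  [ 6   0  -15  -48  2 ]
ρ3 -> ρ3 − 2·ρ1
  [ 1   0   -3  -10   2 ]
  [ 0  -1    0   -4   2 ]
  [ 0   0    1    4  -3 ]
  [ 6   0  -15  -48   2 ]
ρ4 -> ρ4 − 6·ρ1
  [ 1   0  -3  -10    2 ]
  [ 0  -1   0   -4    2 ]
  [ 0   0   1    4   -3 ]
  [ 0   0   3   12  -10 ]
ρ2 -> -1·ρ2
  [ 1  0  -3  -10    2 ]
  [ 0  1   0    4   -2 ]
  [ 0  0   1    4   -3 ]
  [ 0  0   3   12  -10 ]
ρ4 -> ρ4 − 3·ρ3
  [ 1  0  -3  -10   2 ]
  [ 0  1   0    4  -2 ]
  [ 0  0   1    4  -3 ]
  [ 0  0   0    0  -1 ]
ρ4 -> -1·ρ4
  [ 1  0  -3  -10   2 ]
  [ 0  1   0    4  -2 ]
  [ 0  0   1    4  -3 ]
  [ 0  0   0    0   1 ]
ρ3 -> ρ3 + 3·ρ4
  [ 1  0  -3  -10   2 ]
  [ 0  1   0    4  -2 ]
  [ 0  0   1    4   0 ]
  [ 0  0   0    0   1 ]
ρ2 -> ρ2 + 2·ρ4
  [ 1  0  -3  -10  2 ]
  [ 0  1   0    4  0 ]
  [ 0  0   1    4  0 ]
  [ 0  0   0    0  1 ]
ρ1 -> ρ1 − 2·ρ4
  [ 1  0  -3  -10  0 ]
  [ 0  1   0    4  0 ]
  [ 0  0   1    4  0 ]
  [ 0  0   0    0  1 ]
ρ1 -> ρ1 + 3·ρ3
  [ 1  0  0  2  0 ]
  [ 0  1  0  4  0 ]
  [ 0  0  1  4  0 ]
  [ 0  0  0  0  1 ]

2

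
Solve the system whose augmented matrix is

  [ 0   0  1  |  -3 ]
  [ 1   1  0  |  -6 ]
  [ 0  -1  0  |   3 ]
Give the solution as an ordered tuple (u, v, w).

Swap r1 and r2.
  [ 1   1  0  |  -6 ]
  [ 0   0  1  |  -3 ]
  [ 0  -1  0  |   3 ]
Swap r2 and r3.
  [ 1   1  0  |  -6 ]
  [ 0  -1  0  |   3 ]
  [ 0   0  1  |  -3 ]
Multiply r2 by -1.
  [ 1  1  0  |  -6 ]
  [ 0  1  0  |  -3 ]
  [ 0  0  1  |  -3 ]
Subtract r2 from r1.
  [ 1  0  0  |  -3 ]
  [ 0  1  0  |  -3 ]
  [ 0  0  1  |  -3 ]
Reading off the last column: u = -3, v = -3, w = -3.

(-3, -3, -3)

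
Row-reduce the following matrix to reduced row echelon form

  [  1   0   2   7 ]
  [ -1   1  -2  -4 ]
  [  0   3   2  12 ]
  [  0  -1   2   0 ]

R2 -> R2 + R1
R3 -> R3 − 3·R2
R4 -> R4 + R2
R3 -> 1/2·R3
R4 -> R4 − 2·R3
R1 -> R1 − 2·R3

[[1, 0, 0, 4], [0, 1, 0, 3], [0, 0, 1, 3/2], [0, 0, 0, 0]]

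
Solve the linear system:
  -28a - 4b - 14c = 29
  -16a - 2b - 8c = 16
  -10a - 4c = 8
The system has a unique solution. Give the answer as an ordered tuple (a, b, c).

(-1, -2, 1/2)

Form the augmented matrix and row-reduce:
  [ -28  -4  -14  |  29 ]
  [ -16  -2   -8  |  16 ]
  [ -10   0   -4  |   8 ]
ρ1 ← -1/28·ρ1
  [   1  1/7  1/2  |  -29/28 ]
  [ -16   -2   -8  |      16 ]
  [ -10    0   -4  |       8 ]
ρ2 ← ρ2 + 16·ρ1
  [   1  1/7  1/2  |  -29/28 ]
  [   0  2/7    0  |    -4/7 ]
  [ -10    0   -4  |       8 ]
ρ3 ← ρ3 + 10·ρ1
  [ 1   1/7  1/2  |  -29/28 ]
  [ 0   2/7    0  |    -4/7 ]
  [ 0  10/7    1  |  -33/14 ]
ρ2 ← 7/2·ρ2
  [ 1   1/7  1/2  |  -29/28 ]
  [ 0     1    0  |      -2 ]
  [ 0  10/7    1  |  -33/14 ]
ρ3 ← ρ3 − 10/7·ρ2
  [ 1  1/7  1/2  |  -29/28 ]
  [ 0    1    0  |      -2 ]
  [ 0    0    1  |     1/2 ]
ρ1 ← ρ1 − 1/2·ρ3
  [ 1  1/7  0  |  -9/7 ]
  [ 0    1  0  |    -2 ]
  [ 0    0  1  |   1/2 ]
ρ1 ← ρ1 − 1/7·ρ2
  [ 1  0  0  |   -1 ]
  [ 0  1  0  |   -2 ]
  [ 0  0  1  |  1/2 ]
Reading off the last column: a = -1, b = -2, c = 1/2.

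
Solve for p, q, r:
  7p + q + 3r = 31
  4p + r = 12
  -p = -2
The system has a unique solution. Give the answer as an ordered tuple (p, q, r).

Form the augmented matrix and row-reduce:
  [  7  1  3  |  31 ]
  [  4  0  1  |  12 ]
  [ -1  0  0  |  -2 ]
Multiply r1 by 1/7.
  [  1  1/7  3/7  |  31/7 ]
  [  4    0    1  |    12 ]
  [ -1    0    0  |    -2 ]
Subtract 4 times r1 from r2.
  [  1   1/7   3/7  |   31/7 ]
  [  0  -4/7  -5/7  |  -40/7 ]
  [ -1     0     0  |     -2 ]
Add r1 to r3.
  [ 1   1/7   3/7  |   31/7 ]
  [ 0  -4/7  -5/7  |  -40/7 ]
  [ 0   1/7   3/7  |   17/7 ]
Multiply r2 by -7/4.
  [ 1  1/7  3/7  |  31/7 ]
  [ 0    1  5/4  |    10 ]
  [ 0  1/7  3/7  |  17/7 ]
Subtract 1/7 times r2 from r3.
  [ 1  1/7  3/7  |  31/7 ]
  [ 0    1  5/4  |    10 ]
  [ 0    0  1/4  |     1 ]
Multiply r3 by 4.
  [ 1  1/7  3/7  |  31/7 ]
  [ 0    1  5/4  |    10 ]
  [ 0    0    1  |     4 ]
Subtract 5/4 times r3 from r2.
  [ 1  1/7  3/7  |  31/7 ]
  [ 0    1    0  |     5 ]
  [ 0    0    1  |     4 ]
Subtract 3/7 times r3 from r1.
  [ 1  1/7  0  |  19/7 ]
  [ 0    1  0  |     5 ]
  [ 0    0  1  |     4 ]
Subtract 1/7 times r2 from r1.
  [ 1  0  0  |  2 ]
  [ 0  1  0  |  5 ]
  [ 0  0  1  |  4 ]
Reading off the last column: p = 2, q = 5, r = 4.

(2, 5, 4)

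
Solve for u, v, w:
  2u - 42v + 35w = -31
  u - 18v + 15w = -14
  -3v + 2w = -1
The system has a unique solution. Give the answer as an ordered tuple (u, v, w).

Form the augmented matrix and row-reduce:
  [ 2  -42  35  |  -31 ]
  [ 1  -18  15  |  -14 ]
  [ 0   -3   2  |   -1 ]
R1 ← 1/2·R1
  [ 1  -21  35/2  |  -31/2 ]
  [ 1  -18    15  |    -14 ]
  [ 0   -3     2  |     -1 ]
R2 ← R2 − R1
  [ 1  -21  35/2  |  -31/2 ]
  [ 0    3  -5/2  |    3/2 ]
  [ 0   -3     2  |     -1 ]
R2 ← 1/3·R2
  [ 1  -21  35/2  |  -31/2 ]
  [ 0    1  -5/6  |    1/2 ]
  [ 0   -3     2  |     -1 ]
R3 ← R3 + 3·R2
  [ 1  -21  35/2  |  -31/2 ]
  [ 0    1  -5/6  |    1/2 ]
  [ 0    0  -1/2  |    1/2 ]
R3 ← -2·R3
  [ 1  -21  35/2  |  -31/2 ]
  [ 0    1  -5/6  |    1/2 ]
  [ 0    0     1  |     -1 ]
R2 ← R2 + 5/6·R3
  [ 1  -21  35/2  |  -31/2 ]
  [ 0    1     0  |   -1/3 ]
  [ 0    0     1  |     -1 ]
R1 ← R1 − 35/2·R3
  [ 1  -21  0  |     2 ]
  [ 0    1  0  |  -1/3 ]
  [ 0    0  1  |    -1 ]
R1 ← R1 + 21·R2
  [ 1  0  0  |    -5 ]
  [ 0  1  0  |  -1/3 ]
  [ 0  0  1  |    -1 ]
Reading off the last column: u = -5, v = -1/3, w = -1.

(-5, -1/3, -1)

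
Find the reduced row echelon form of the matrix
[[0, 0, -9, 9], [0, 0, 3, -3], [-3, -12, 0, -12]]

[[1, 4, 0, 4], [0, 0, 1, -1], [0, 0, 0, 0]]

R1 <-> R3
  [ -3  -12   0  -12 ]
  [  0    0   3   -3 ]
  [  0    0  -9    9 ]
R1 → -1/3·R1
  [ 1  4   0   4 ]
  [ 0  0   3  -3 ]
  [ 0  0  -9   9 ]
R2 → 1/3·R2
  [ 1  4   0   4 ]
  [ 0  0   1  -1 ]
  [ 0  0  -9   9 ]
R3 → R3 + 9·R2
  [ 1  4  0   4 ]
  [ 0  0  1  -1 ]
  [ 0  0  0   0 ]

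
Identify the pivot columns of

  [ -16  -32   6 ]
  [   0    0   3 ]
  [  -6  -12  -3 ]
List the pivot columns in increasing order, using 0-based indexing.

0, 2

Multiply r1 by -1/16.
  [  1    2  -3/8 ]
  [  0    0     3 ]
  [ -6  -12    -3 ]
Add 6 times r1 to r3.
  [ 1  2   -3/8 ]
  [ 0  0      3 ]
  [ 0  0  -21/4 ]
Multiply r2 by 1/3.
  [ 1  2   -3/8 ]
  [ 0  0      1 ]
  [ 0  0  -21/4 ]
Add 21/4 times r2 to r3.
  [ 1  2  -3/8 ]
  [ 0  0     1 ]
  [ 0  0     0 ]
Add 3/8 times r2 to r1.
  [ 1  2  0 ]
  [ 0  0  1 ]
  [ 0  0  0 ]
Pivot columns are the columns containing a leading 1.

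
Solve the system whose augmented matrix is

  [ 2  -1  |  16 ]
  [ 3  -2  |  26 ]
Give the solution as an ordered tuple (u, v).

R1 -> 1/2·R1
  [ 1  -1/2  |   8 ]
  [ 3    -2  |  26 ]
R2 -> R2 − 3·R1
  [ 1  -1/2  |  8 ]
  [ 0  -1/2  |  2 ]
R2 -> -2·R2
  [ 1  -1/2  |   8 ]
  [ 0     1  |  -4 ]
R1 -> R1 + 1/2·R2
  [ 1  0  |   6 ]
  [ 0  1  |  -4 ]
Reading off the last column: u = 6, v = -4.

(6, -4)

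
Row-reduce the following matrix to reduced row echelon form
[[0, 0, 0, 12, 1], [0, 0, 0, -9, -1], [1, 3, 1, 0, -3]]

ρ1 ↔ ρ3
ρ2 := -1/9·ρ2
ρ3 := ρ3 − 12·ρ2
ρ3 := -3·ρ3
ρ2 := ρ2 − 1/9·ρ3
ρ1 := ρ1 + 3·ρ3

[[1, 3, 1, 0, 0], [0, 0, 0, 1, 0], [0, 0, 0, 0, 1]]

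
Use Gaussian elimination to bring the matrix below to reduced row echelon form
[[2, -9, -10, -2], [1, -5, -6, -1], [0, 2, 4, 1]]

[[1, 0, 4, 0], [0, 1, 2, 0], [0, 0, 0, 1]]

Multiply R1 by 1/2.
  [ 1  -9/2  -5  -1 ]
  [ 1    -5  -6  -1 ]
  [ 0     2   4   1 ]
Subtract R1 from R2.
  [ 1  -9/2  -5  -1 ]
  [ 0  -1/2  -1   0 ]
  [ 0     2   4   1 ]
Multiply R2 by -2.
  [ 1  -9/2  -5  -1 ]
  [ 0     1   2   0 ]
  [ 0     2   4   1 ]
Subtract 2 times R2 from R3.
  [ 1  -9/2  -5  -1 ]
  [ 0     1   2   0 ]
  [ 0     0   0   1 ]
Add R3 to R1.
  [ 1  -9/2  -5  0 ]
  [ 0     1   2  0 ]
  [ 0     0   0  1 ]
Add 9/2 times R2 to R1.
  [ 1  0  4  0 ]
  [ 0  1  2  0 ]
  [ 0  0  0  1 ]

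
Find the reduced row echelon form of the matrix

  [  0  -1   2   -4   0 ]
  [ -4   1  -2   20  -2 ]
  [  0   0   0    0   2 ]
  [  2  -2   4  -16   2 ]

ρ1 <-> ρ2
  [ -4   1  -2   20  -2 ]
  [  0  -1   2   -4   0 ]
  [  0   0   0    0   2 ]
  [  2  -2   4  -16   2 ]
ρ1 := -1/4·ρ1
  [ 1  -1/4  1/2   -5  1/2 ]
  [ 0    -1    2   -4    0 ]
  [ 0     0    0    0    2 ]
  [ 2    -2    4  -16    2 ]
ρ4 := ρ4 − 2·ρ1
  [ 1  -1/4  1/2  -5  1/2 ]
  [ 0    -1    2  -4    0 ]
  [ 0     0    0   0    2 ]
  [ 0  -3/2    3  -6    1 ]
ρ2 := -1·ρ2
  [ 1  -1/4  1/2  -5  1/2 ]
  [ 0     1   -2   4    0 ]
  [ 0     0    0   0    2 ]
  [ 0  -3/2    3  -6    1 ]
ρ4 := ρ4 + 3/2·ρ2
  [ 1  -1/4  1/2  -5  1/2 ]
  [ 0     1   -2   4    0 ]
  [ 0     0    0   0    2 ]
  [ 0     0    0   0    1 ]
ρ3 := 1/2·ρ3
  [ 1  -1/4  1/2  -5  1/2 ]
  [ 0     1   -2   4    0 ]
  [ 0     0    0   0    1 ]
  [ 0     0    0   0    1 ]
ρ4 := ρ4 − ρ3
  [ 1  -1/4  1/2  -5  1/2 ]
  [ 0     1   -2   4    0 ]
  [ 0     0    0   0    1 ]
  [ 0     0    0   0    0 ]
ρ1 := ρ1 − 1/2·ρ3
  [ 1  -1/4  1/2  -5  0 ]
  [ 0     1   -2   4  0 ]
  [ 0     0    0   0  1 ]
  [ 0     0    0   0  0 ]
ρ1 := ρ1 + 1/4·ρ2
  [ 1  0   0  -4  0 ]
  [ 0  1  -2   4  0 ]
  [ 0  0   0   0  1 ]
  [ 0  0   0   0  0 ]

[[1, 0, 0, -4, 0], [0, 1, -2, 4, 0], [0, 0, 0, 0, 1], [0, 0, 0, 0, 0]]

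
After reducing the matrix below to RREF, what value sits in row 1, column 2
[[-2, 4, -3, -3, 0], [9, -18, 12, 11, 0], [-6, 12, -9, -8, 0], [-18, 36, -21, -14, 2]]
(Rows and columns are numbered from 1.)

-2

r1 := -1/2·r1
  [   1   -2  3/2  3/2  0 ]
  [   9  -18   12   11  0 ]
  [  -6   12   -9   -8  0 ]
  [ -18   36  -21  -14  2 ]
r2 := r2 − 9·r1
  [   1  -2   3/2   3/2  0 ]
  [   0   0  -3/2  -5/2  0 ]
  [  -6  12    -9    -8  0 ]
  [ -18  36   -21   -14  2 ]
r3 := r3 + 6·r1
  [   1  -2   3/2   3/2  0 ]
  [   0   0  -3/2  -5/2  0 ]
  [   0   0     0     1  0 ]
  [ -18  36   -21   -14  2 ]
r4 := r4 + 18·r1
  [ 1  -2   3/2   3/2  0 ]
  [ 0   0  -3/2  -5/2  0 ]
  [ 0   0     0     1  0 ]
  [ 0   0     6    13  2 ]
r2 := -2/3·r2
  [ 1  -2  3/2  3/2  0 ]
  [ 0   0    1  5/3  0 ]
  [ 0   0    0    1  0 ]
  [ 0   0    6   13  2 ]
r4 := r4 − 6·r2
  [ 1  -2  3/2  3/2  0 ]
  [ 0   0    1  5/3  0 ]
  [ 0   0    0    1  0 ]
  [ 0   0    0    3  2 ]
r4 := r4 − 3·r3
  [ 1  -2  3/2  3/2  0 ]
  [ 0   0    1  5/3  0 ]
  [ 0   0    0    1  0 ]
  [ 0   0    0    0  2 ]
r4 := 1/2·r4
  [ 1  -2  3/2  3/2  0 ]
  [ 0   0    1  5/3  0 ]
  [ 0   0    0    1  0 ]
  [ 0   0    0    0  1 ]
r2 := r2 − 5/3·r3
  [ 1  -2  3/2  3/2  0 ]
  [ 0   0    1    0  0 ]
  [ 0   0    0    1  0 ]
  [ 0   0    0    0  1 ]
r1 := r1 − 3/2·r3
  [ 1  -2  3/2  0  0 ]
  [ 0   0    1  0  0 ]
  [ 0   0    0  1  0 ]
  [ 0   0    0  0  1 ]
r1 := r1 − 3/2·r2
  [ 1  -2  0  0  0 ]
  [ 0   0  1  0  0 ]
  [ 0   0  0  1  0 ]
  [ 0   0  0  0  1 ]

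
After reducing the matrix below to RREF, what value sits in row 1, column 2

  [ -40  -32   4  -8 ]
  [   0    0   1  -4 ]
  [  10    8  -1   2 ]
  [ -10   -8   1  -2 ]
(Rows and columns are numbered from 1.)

r1 → -1/40·r1
  [   1  4/5  -1/10  1/5 ]
  [   0    0      1   -4 ]
  [  10    8     -1    2 ]
  [ -10   -8      1   -2 ]
r3 → r3 − 10·r1
  [   1  4/5  -1/10  1/5 ]
  [   0    0      1   -4 ]
  [   0    0      0    0 ]
  [ -10   -8      1   -2 ]
r4 → r4 + 10·r1
  [ 1  4/5  -1/10  1/5 ]
  [ 0    0      1   -4 ]
  [ 0    0      0    0 ]
  [ 0    0      0    0 ]
r1 → r1 + 1/10·r2
  [ 1  4/5  0  -1/5 ]
  [ 0    0  1    -4 ]
  [ 0    0  0     0 ]
  [ 0    0  0     0 ]

4/5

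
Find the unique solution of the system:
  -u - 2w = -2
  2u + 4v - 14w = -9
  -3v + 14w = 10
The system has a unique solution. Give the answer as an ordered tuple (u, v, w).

(1, -1, 1/2)

Form the augmented matrix and row-reduce:
  [ -1   0   -2  |  -2 ]
  [  2   4  -14  |  -9 ]
  [  0  -3   14  |  10 ]
R1 ← -1·R1
  [ 1   0    2  |   2 ]
  [ 2   4  -14  |  -9 ]
  [ 0  -3   14  |  10 ]
R2 ← R2 − 2·R1
  [ 1   0    2  |    2 ]
  [ 0   4  -18  |  -13 ]
  [ 0  -3   14  |   10 ]
R2 ← 1/4·R2
  [ 1   0     2  |      2 ]
  [ 0   1  -9/2  |  -13/4 ]
  [ 0  -3    14  |     10 ]
R3 ← R3 + 3·R2
  [ 1  0     2  |      2 ]
  [ 0  1  -9/2  |  -13/4 ]
  [ 0  0   1/2  |    1/4 ]
R3 ← 2·R3
  [ 1  0     2  |      2 ]
  [ 0  1  -9/2  |  -13/4 ]
  [ 0  0     1  |    1/2 ]
R2 ← R2 + 9/2·R3
  [ 1  0  2  |    2 ]
  [ 0  1  0  |   -1 ]
  [ 0  0  1  |  1/2 ]
R1 ← R1 − 2·R3
  [ 1  0  0  |    1 ]
  [ 0  1  0  |   -1 ]
  [ 0  0  1  |  1/2 ]
Reading off the last column: u = 1, v = -1, w = 1/2.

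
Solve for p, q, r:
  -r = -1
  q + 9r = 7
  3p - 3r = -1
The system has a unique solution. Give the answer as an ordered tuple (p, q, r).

(2/3, -2, 1)

Form the augmented matrix and row-reduce:
  [ 0  0  -1  |  -1 ]
  [ 0  1   9  |   7 ]
  [ 3  0  -3  |  -1 ]
R1 <-> R3
  [ 3  0  -3  |  -1 ]
  [ 0  1   9  |   7 ]
  [ 0  0  -1  |  -1 ]
R1 -> 1/3·R1
  [ 1  0  -1  |  -1/3 ]
  [ 0  1   9  |     7 ]
  [ 0  0  -1  |    -1 ]
R3 -> -1·R3
  [ 1  0  -1  |  -1/3 ]
  [ 0  1   9  |     7 ]
  [ 0  0   1  |     1 ]
R2 -> R2 − 9·R3
  [ 1  0  -1  |  -1/3 ]
  [ 0  1   0  |    -2 ]
  [ 0  0   1  |     1 ]
R1 -> R1 + R3
  [ 1  0  0  |  2/3 ]
  [ 0  1  0  |   -2 ]
  [ 0  0  1  |    1 ]
Reading off the last column: p = 2/3, q = -2, r = 1.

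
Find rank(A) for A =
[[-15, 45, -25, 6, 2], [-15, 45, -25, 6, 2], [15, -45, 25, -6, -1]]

R1 := -1/15·R1
  [   1   -3  5/3  -2/5  -2/15 ]
  [ -15   45  -25     6      2 ]
  [  15  -45   25    -6     -1 ]
R2 := R2 + 15·R1
  [  1   -3  5/3  -2/5  -2/15 ]
  [  0    0    0     0      0 ]
  [ 15  -45   25    -6     -1 ]
R3 := R3 − 15·R1
  [ 1  -3  5/3  -2/5  -2/15 ]
  [ 0   0    0     0      0 ]
  [ 0   0    0     0      1 ]
R2 ↔ R3
  [ 1  -3  5/3  -2/5  -2/15 ]
  [ 0   0    0     0      1 ]
  [ 0   0    0     0      0 ]
R1 := R1 + 2/15·R2
  [ 1  -3  5/3  -2/5  0 ]
  [ 0   0    0     0  1 ]
  [ 0   0    0     0  0 ]
The reduced form has 2 nonzero rows.

rank = 2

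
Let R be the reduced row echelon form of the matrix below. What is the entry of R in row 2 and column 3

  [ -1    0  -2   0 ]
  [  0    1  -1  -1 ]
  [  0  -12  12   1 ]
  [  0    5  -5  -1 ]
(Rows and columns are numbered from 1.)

Multiply r1 by -1.
  [ 1    0   2   0 ]
  [ 0    1  -1  -1 ]
  [ 0  -12  12   1 ]
  [ 0    5  -5  -1 ]
Add 12 times r2 to r3.
  [ 1  0   2    0 ]
  [ 0  1  -1   -1 ]
  [ 0  0   0  -11 ]
  [ 0  5  -5   -1 ]
Subtract 5 times r2 from r4.
  [ 1  0   2    0 ]
  [ 0  1  -1   -1 ]
  [ 0  0   0  -11 ]
  [ 0  0   0    4 ]
Multiply r3 by -1/11.
  [ 1  0   2   0 ]
  [ 0  1  -1  -1 ]
  [ 0  0   0   1 ]
  [ 0  0   0   4 ]
Subtract 4 times r3 from r4.
  [ 1  0   2   0 ]
  [ 0  1  -1  -1 ]
  [ 0  0   0   1 ]
  [ 0  0   0   0 ]
Add r3 to r2.
  [ 1  0   2  0 ]
  [ 0  1  -1  0 ]
  [ 0  0   0  1 ]
  [ 0  0   0  0 ]

-1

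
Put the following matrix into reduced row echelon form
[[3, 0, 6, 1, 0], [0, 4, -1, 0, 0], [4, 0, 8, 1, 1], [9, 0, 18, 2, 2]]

r1 ← 1/3·r1
  [ 1  0   2  1/3  0 ]
  [ 0  4  -1    0  0 ]
  [ 4  0   8    1  1 ]
  [ 9  0  18    2  2 ]
r3 ← r3 − 4·r1
  [ 1  0   2   1/3  0 ]
  [ 0  4  -1     0  0 ]
  [ 0  0   0  -1/3  1 ]
  [ 9  0  18     2  2 ]
r4 ← r4 − 9·r1
  [ 1  0   2   1/3  0 ]
  [ 0  4  -1     0  0 ]
  [ 0  0   0  -1/3  1 ]
  [ 0  0   0    -1  2 ]
r2 ← 1/4·r2
  [ 1  0     2   1/3  0 ]
  [ 0  1  -1/4     0  0 ]
  [ 0  0     0  -1/3  1 ]
  [ 0  0     0    -1  2 ]
r3 ← -3·r3
  [ 1  0     2  1/3   0 ]
  [ 0  1  -1/4    0   0 ]
  [ 0  0     0    1  -3 ]
  [ 0  0     0   -1   2 ]
r4 ← r4 + r3
  [ 1  0     2  1/3   0 ]
  [ 0  1  -1/4    0   0 ]
  [ 0  0     0    1  -3 ]
  [ 0  0     0    0  -1 ]
r4 ← -1·r4
  [ 1  0     2  1/3   0 ]
  [ 0  1  -1/4    0   0 ]
  [ 0  0     0    1  -3 ]
  [ 0  0     0    0   1 ]
r3 ← r3 + 3·r4
  [ 1  0     2  1/3  0 ]
  [ 0  1  -1/4    0  0 ]
  [ 0  0     0    1  0 ]
  [ 0  0     0    0  1 ]
r1 ← r1 − 1/3·r3
  [ 1  0     2  0  0 ]
  [ 0  1  -1/4  0  0 ]
  [ 0  0     0  1  0 ]
  [ 0  0     0  0  1 ]

[[1, 0, 2, 0, 0], [0, 1, -1/4, 0, 0], [0, 0, 0, 1, 0], [0, 0, 0, 0, 1]]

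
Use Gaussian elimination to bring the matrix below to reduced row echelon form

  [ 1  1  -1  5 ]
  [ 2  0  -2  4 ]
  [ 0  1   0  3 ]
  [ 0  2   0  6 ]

Subtract 2 times R1 from R2.
  [ 1   1  -1   5 ]
  [ 0  -2   0  -6 ]
  [ 0   1   0   3 ]
  [ 0   2   0   6 ]
Multiply R2 by -1/2.
  [ 1  1  -1  5 ]
  [ 0  1   0  3 ]
  [ 0  1   0  3 ]
  [ 0  2   0  6 ]
Subtract R2 from R3.
  [ 1  1  -1  5 ]
  [ 0  1   0  3 ]
  [ 0  0   0  0 ]
  [ 0  2   0  6 ]
Subtract 2 times R2 from R4.
  [ 1  1  -1  5 ]
  [ 0  1   0  3 ]
  [ 0  0   0  0 ]
  [ 0  0   0  0 ]
Subtract R2 from R1.
  [ 1  0  -1  2 ]
  [ 0  1   0  3 ]
  [ 0  0   0  0 ]
  [ 0  0   0  0 ]

[[1, 0, -1, 2], [0, 1, 0, 3], [0, 0, 0, 0], [0, 0, 0, 0]]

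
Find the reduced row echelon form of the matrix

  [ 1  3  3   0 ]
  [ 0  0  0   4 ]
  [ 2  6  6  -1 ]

[[1, 3, 3, 0], [0, 0, 0, 1], [0, 0, 0, 0]]

Subtract 2 times R1 from R3.
  [ 1  3  3   0 ]
  [ 0  0  0   4 ]
  [ 0  0  0  -1 ]
Multiply R2 by 1/4.
  [ 1  3  3   0 ]
  [ 0  0  0   1 ]
  [ 0  0  0  -1 ]
Add R2 to R3.
  [ 1  3  3  0 ]
  [ 0  0  0  1 ]
  [ 0  0  0  0 ]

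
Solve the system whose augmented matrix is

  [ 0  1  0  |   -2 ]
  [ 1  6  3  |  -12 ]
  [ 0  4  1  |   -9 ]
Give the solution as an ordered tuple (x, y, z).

(3, -2, -1)

R1 <-> R2
  [ 1  6  3  |  -12 ]
  [ 0  1  0  |   -2 ]
  [ 0  4  1  |   -9 ]
R3 ← R3 − 4·R2
  [ 1  6  3  |  -12 ]
  [ 0  1  0  |   -2 ]
  [ 0  0  1  |   -1 ]
R1 ← R1 − 3·R3
  [ 1  6  0  |  -9 ]
  [ 0  1  0  |  -2 ]
  [ 0  0  1  |  -1 ]
R1 ← R1 − 6·R2
  [ 1  0  0  |   3 ]
  [ 0  1  0  |  -2 ]
  [ 0  0  1  |  -1 ]
Reading off the last column: x = 3, y = -2, z = -1.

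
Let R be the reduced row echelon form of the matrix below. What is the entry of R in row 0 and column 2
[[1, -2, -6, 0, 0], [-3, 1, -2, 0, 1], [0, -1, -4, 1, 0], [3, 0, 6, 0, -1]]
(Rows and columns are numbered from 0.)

R2 ← R2 + 3·R1
  [ 1  -2   -6  0   0 ]
  [ 0  -5  -20  0   1 ]
  [ 0  -1   -4  1   0 ]
  [ 3   0    6  0  -1 ]
R4 ← R4 − 3·R1
  [ 1  -2   -6  0   0 ]
  [ 0  -5  -20  0   1 ]
  [ 0  -1   -4  1   0 ]
  [ 0   6   24  0  -1 ]
R2 ← -1/5·R2
  [ 1  -2  -6  0     0 ]
  [ 0   1   4  0  -1/5 ]
  [ 0  -1  -4  1     0 ]
  [ 0   6  24  0    -1 ]
R3 ← R3 + R2
  [ 1  -2  -6  0     0 ]
  [ 0   1   4  0  -1/5 ]
  [ 0   0   0  1  -1/5 ]
  [ 0   6  24  0    -1 ]
R4 ← R4 − 6·R2
  [ 1  -2  -6  0     0 ]
  [ 0   1   4  0  -1/5 ]
  [ 0   0   0  1  -1/5 ]
  [ 0   0   0  0   1/5 ]
R4 ← 5·R4
  [ 1  -2  -6  0     0 ]
  [ 0   1   4  0  -1/5 ]
  [ 0   0   0  1  -1/5 ]
  [ 0   0   0  0     1 ]
R3 ← R3 + 1/5·R4
  [ 1  -2  -6  0     0 ]
  [ 0   1   4  0  -1/5 ]
  [ 0   0   0  1     0 ]
  [ 0   0   0  0     1 ]
R2 ← R2 + 1/5·R4
  [ 1  -2  -6  0  0 ]
  [ 0   1   4  0  0 ]
  [ 0   0   0  1  0 ]
  [ 0   0   0  0  1 ]
R1 ← R1 + 2·R2
  [ 1  0  2  0  0 ]
  [ 0  1  4  0  0 ]
  [ 0  0  0  1  0 ]
  [ 0  0  0  0  1 ]

2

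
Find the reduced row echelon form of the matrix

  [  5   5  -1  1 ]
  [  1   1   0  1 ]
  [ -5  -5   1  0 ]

ρ1 ← 1/5·ρ1
  [  1   1  -1/5  1/5 ]
  [  1   1     0    1 ]
  [ -5  -5     1    0 ]
ρ2 ← ρ2 − ρ1
  [  1   1  -1/5  1/5 ]
  [  0   0   1/5  4/5 ]
  [ -5  -5     1    0 ]
ρ3 ← ρ3 + 5·ρ1
  [ 1  1  -1/5  1/5 ]
  [ 0  0   1/5  4/5 ]
  [ 0  0     0    1 ]
ρ2 ← 5·ρ2
  [ 1  1  -1/5  1/5 ]
  [ 0  0     1    4 ]
  [ 0  0     0    1 ]
ρ2 ← ρ2 − 4·ρ3
  [ 1  1  -1/5  1/5 ]
  [ 0  0     1    0 ]
  [ 0  0     0    1 ]
ρ1 ← ρ1 − 1/5·ρ3
  [ 1  1  -1/5  0 ]
  [ 0  0     1  0 ]
  [ 0  0     0  1 ]
ρ1 ← ρ1 + 1/5·ρ2
  [ 1  1  0  0 ]
  [ 0  0  1  0 ]
  [ 0  0  0  1 ]

[[1, 1, 0, 0], [0, 0, 1, 0], [0, 0, 0, 1]]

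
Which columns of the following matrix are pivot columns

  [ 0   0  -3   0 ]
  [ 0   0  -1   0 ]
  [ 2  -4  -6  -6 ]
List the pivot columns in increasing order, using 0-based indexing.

0, 2

Swap R1 and R3.
  [ 2  -4  -6  -6 ]
  [ 0   0  -1   0 ]
  [ 0   0  -3   0 ]
Multiply R1 by 1/2.
  [ 1  -2  -3  -3 ]
  [ 0   0  -1   0 ]
  [ 0   0  -3   0 ]
Multiply R2 by -1.
  [ 1  -2  -3  -3 ]
  [ 0   0   1   0 ]
  [ 0   0  -3   0 ]
Add 3 times R2 to R3.
  [ 1  -2  -3  -3 ]
  [ 0   0   1   0 ]
  [ 0   0   0   0 ]
Add 3 times R2 to R1.
  [ 1  -2  0  -3 ]
  [ 0   0  1   0 ]
  [ 0   0  0   0 ]
Pivot columns are the columns containing a leading 1.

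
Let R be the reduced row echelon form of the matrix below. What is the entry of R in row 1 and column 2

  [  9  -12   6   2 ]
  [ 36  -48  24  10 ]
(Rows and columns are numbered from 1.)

ρ1 := 1/9·ρ1
  [  1  -4/3  2/3  2/9 ]
  [ 36   -48   24   10 ]
ρ2 := ρ2 − 36·ρ1
  [ 1  -4/3  2/3  2/9 ]
  [ 0     0    0    2 ]
ρ2 := 1/2·ρ2
  [ 1  -4/3  2/3  2/9 ]
  [ 0     0    0    1 ]
ρ1 := ρ1 − 2/9·ρ2
  [ 1  -4/3  2/3  0 ]
  [ 0     0    0  1 ]

-4/3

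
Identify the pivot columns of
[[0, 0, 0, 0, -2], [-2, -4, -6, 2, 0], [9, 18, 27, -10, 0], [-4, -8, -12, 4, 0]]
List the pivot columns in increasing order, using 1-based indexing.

R1 <=> R2
  [ -2  -4   -6    2   0 ]
  [  0   0    0    0  -2 ]
  [  9  18   27  -10   0 ]
  [ -4  -8  -12    4   0 ]
R1 ← -1/2·R1
  [  1   2    3   -1   0 ]
  [  0   0    0    0  -2 ]
  [  9  18   27  -10   0 ]
  [ -4  -8  -12    4   0 ]
R3 ← R3 − 9·R1
  [  1   2    3  -1   0 ]
  [  0   0    0   0  -2 ]
  [  0   0    0  -1   0 ]
  [ -4  -8  -12   4   0 ]
R4 ← R4 + 4·R1
  [ 1  2  3  -1   0 ]
  [ 0  0  0   0  -2 ]
  [ 0  0  0  -1   0 ]
  [ 0  0  0   0   0 ]
R2 <=> R3
  [ 1  2  3  -1   0 ]
  [ 0  0  0  -1   0 ]
  [ 0  0  0   0  -2 ]
  [ 0  0  0   0   0 ]
R2 ← -1·R2
  [ 1  2  3  -1   0 ]
  [ 0  0  0   1   0 ]
  [ 0  0  0   0  -2 ]
  [ 0  0  0   0   0 ]
R3 ← -1/2·R3
  [ 1  2  3  -1  0 ]
  [ 0  0  0   1  0 ]
  [ 0  0  0   0  1 ]
  [ 0  0  0   0  0 ]
R1 ← R1 + R2
  [ 1  2  3  0  0 ]
  [ 0  0  0  1  0 ]
  [ 0  0  0  0  1 ]
  [ 0  0  0  0  0 ]
Pivot columns are the columns containing a leading 1.

1, 4, 5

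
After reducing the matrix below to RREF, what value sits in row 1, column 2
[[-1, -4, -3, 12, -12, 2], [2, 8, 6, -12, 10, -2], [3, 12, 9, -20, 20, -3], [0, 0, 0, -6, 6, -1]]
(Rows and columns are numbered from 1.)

4

R1 -> -1·R1
  [ 1   4  3  -12  12  -2 ]
  [ 2   8  6  -12  10  -2 ]
  [ 3  12  9  -20  20  -3 ]
  [ 0   0  0   -6   6  -1 ]
R2 -> R2 − 2·R1
  [ 1   4  3  -12   12  -2 ]
  [ 0   0  0   12  -14   2 ]
  [ 3  12  9  -20   20  -3 ]
  [ 0   0  0   -6    6  -1 ]
R3 -> R3 − 3·R1
  [ 1  4  3  -12   12  -2 ]
  [ 0  0  0   12  -14   2 ]
  [ 0  0  0   16  -16   3 ]
  [ 0  0  0   -6    6  -1 ]
R2 -> 1/12·R2
  [ 1  4  3  -12    12   -2 ]
  [ 0  0  0    1  -7/6  1/6 ]
  [ 0  0  0   16   -16    3 ]
  [ 0  0  0   -6     6   -1 ]
R3 -> R3 − 16·R2
  [ 1  4  3  -12    12   -2 ]
  [ 0  0  0    1  -7/6  1/6 ]
  [ 0  0  0    0   8/3  1/3 ]
  [ 0  0  0   -6     6   -1 ]
R4 -> R4 + 6·R2
  [ 1  4  3  -12    12   -2 ]
  [ 0  0  0    1  -7/6  1/6 ]
  [ 0  0  0    0   8/3  1/3 ]
  [ 0  0  0    0    -1    0 ]
R3 -> 3/8·R3
  [ 1  4  3  -12    12   -2 ]
  [ 0  0  0    1  -7/6  1/6 ]
  [ 0  0  0    0     1  1/8 ]
  [ 0  0  0    0    -1    0 ]
R4 -> R4 + R3
  [ 1  4  3  -12    12   -2 ]
  [ 0  0  0    1  -7/6  1/6 ]
  [ 0  0  0    0     1  1/8 ]
  [ 0  0  0    0     0  1/8 ]
R4 -> 8·R4
  [ 1  4  3  -12    12   -2 ]
  [ 0  0  0    1  -7/6  1/6 ]
  [ 0  0  0    0     1  1/8 ]
  [ 0  0  0    0     0    1 ]
R3 -> R3 − 1/8·R4
  [ 1  4  3  -12    12   -2 ]
  [ 0  0  0    1  -7/6  1/6 ]
  [ 0  0  0    0     1    0 ]
  [ 0  0  0    0     0    1 ]
R2 -> R2 − 1/6·R4
  [ 1  4  3  -12    12  -2 ]
  [ 0  0  0    1  -7/6   0 ]
  [ 0  0  0    0     1   0 ]
  [ 0  0  0    0     0   1 ]
R1 -> R1 + 2·R4
  [ 1  4  3  -12    12  0 ]
  [ 0  0  0    1  -7/6  0 ]
  [ 0  0  0    0     1  0 ]
  [ 0  0  0    0     0  1 ]
R2 -> R2 + 7/6·R3
  [ 1  4  3  -12  12  0 ]
  [ 0  0  0    1   0  0 ]
  [ 0  0  0    0   1  0 ]
  [ 0  0  0    0   0  1 ]
R1 -> R1 − 12·R3
  [ 1  4  3  -12  0  0 ]
  [ 0  0  0    1  0  0 ]
  [ 0  0  0    0  1  0 ]
  [ 0  0  0    0  0  1 ]
R1 -> R1 + 12·R2
  [ 1  4  3  0  0  0 ]
  [ 0  0  0  1  0  0 ]
  [ 0  0  0  0  1  0 ]
  [ 0  0  0  0  0  1 ]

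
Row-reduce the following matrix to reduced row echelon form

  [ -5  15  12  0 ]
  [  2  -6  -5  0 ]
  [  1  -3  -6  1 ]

r1 -> -1/5·r1
  [ 1  -3  -12/5  0 ]
  [ 2  -6     -5  0 ]
  [ 1  -3     -6  1 ]
r2 -> r2 − 2·r1
  [ 1  -3  -12/5  0 ]
  [ 0   0   -1/5  0 ]
  [ 1  -3     -6  1 ]
r3 -> r3 − r1
  [ 1  -3  -12/5  0 ]
  [ 0   0   -1/5  0 ]
  [ 0   0  -18/5  1 ]
r2 -> -5·r2
  [ 1  -3  -12/5  0 ]
  [ 0   0      1  0 ]
  [ 0   0  -18/5  1 ]
r3 -> r3 + 18/5·r2
  [ 1  -3  -12/5  0 ]
  [ 0   0      1  0 ]
  [ 0   0      0  1 ]
r1 -> r1 + 12/5·r2
  [ 1  -3  0  0 ]
  [ 0   0  1  0 ]
  [ 0   0  0  1 ]

[[1, -3, 0, 0], [0, 0, 1, 0], [0, 0, 0, 1]]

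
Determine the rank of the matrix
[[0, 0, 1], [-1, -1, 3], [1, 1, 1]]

r1 ↔ r2
  [ -1  -1  3 ]
  [  0   0  1 ]
  [  1   1  1 ]
r1 -> -1·r1
  [ 1  1  -3 ]
  [ 0  0   1 ]
  [ 1  1   1 ]
r3 -> r3 − r1
  [ 1  1  -3 ]
  [ 0  0   1 ]
  [ 0  0   4 ]
r3 -> r3 − 4·r2
  [ 1  1  -3 ]
  [ 0  0   1 ]
  [ 0  0   0 ]
r1 -> r1 + 3·r2
  [ 1  1  0 ]
  [ 0  0  1 ]
  [ 0  0  0 ]
The reduced form has 2 nonzero rows.

rank = 2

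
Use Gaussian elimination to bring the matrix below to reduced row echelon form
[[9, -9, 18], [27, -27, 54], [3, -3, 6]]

R1 → 1/9·R1
  [  1   -1   2 ]
  [ 27  -27  54 ]
  [  3   -3   6 ]
R2 → R2 − 27·R1
  [ 1  -1  2 ]
  [ 0   0  0 ]
  [ 3  -3  6 ]
R3 → R3 − 3·R1
  [ 1  -1  2 ]
  [ 0   0  0 ]
  [ 0   0  0 ]

[[1, -1, 2], [0, 0, 0], [0, 0, 0]]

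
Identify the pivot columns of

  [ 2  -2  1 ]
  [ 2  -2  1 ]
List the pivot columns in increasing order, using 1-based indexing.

R1 → 1/2·R1
  [ 1  -1  1/2 ]
  [ 2  -2    1 ]
R2 → R2 − 2·R1
  [ 1  -1  1/2 ]
  [ 0   0    0 ]
Pivot columns are the columns containing a leading 1.

1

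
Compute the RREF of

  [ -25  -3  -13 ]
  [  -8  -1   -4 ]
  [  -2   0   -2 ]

[[1, 0, 1], [0, 1, -4], [0, 0, 0]]

Multiply R1 by -1/25.
Add 8 times R1 to R2.
Add 2 times R1 to R3.
Multiply R2 by -25.
Subtract 6/25 times R2 from R3.
Subtract 3/25 times R2 from R1.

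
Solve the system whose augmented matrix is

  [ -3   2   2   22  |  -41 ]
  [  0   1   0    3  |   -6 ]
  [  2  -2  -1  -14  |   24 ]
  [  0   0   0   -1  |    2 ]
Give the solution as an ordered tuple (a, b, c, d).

(-5, 0, -6, -2)

Multiply R1 by -1/3.
  [ 1  -2/3  -2/3  -22/3  |  41/3 ]
  [ 0     1     0      3  |    -6 ]
  [ 2    -2    -1    -14  |    24 ]
  [ 0     0     0     -1  |     2 ]
Subtract 2 times R1 from R3.
  [ 1  -2/3  -2/3  -22/3  |   41/3 ]
  [ 0     1     0      3  |     -6 ]
  [ 0  -2/3   1/3    2/3  |  -10/3 ]
  [ 0     0     0     -1  |      2 ]
Add 2/3 times R2 to R3.
  [ 1  -2/3  -2/3  -22/3  |   41/3 ]
  [ 0     1     0      3  |     -6 ]
  [ 0     0   1/3    8/3  |  -22/3 ]
  [ 0     0     0     -1  |      2 ]
Multiply R3 by 3.
  [ 1  -2/3  -2/3  -22/3  |  41/3 ]
  [ 0     1     0      3  |    -6 ]
  [ 0     0     1      8  |   -22 ]
  [ 0     0     0     -1  |     2 ]
Multiply R4 by -1.
  [ 1  -2/3  -2/3  -22/3  |  41/3 ]
  [ 0     1     0      3  |    -6 ]
  [ 0     0     1      8  |   -22 ]
  [ 0     0     0      1  |    -2 ]
Subtract 8 times R4 from R3.
  [ 1  -2/3  -2/3  -22/3  |  41/3 ]
  [ 0     1     0      3  |    -6 ]
  [ 0     0     1      0  |    -6 ]
  [ 0     0     0      1  |    -2 ]
Subtract 3 times R4 from R2.
  [ 1  -2/3  -2/3  -22/3  |  41/3 ]
  [ 0     1     0      0  |     0 ]
  [ 0     0     1      0  |    -6 ]
  [ 0     0     0      1  |    -2 ]
Add 22/3 times R4 to R1.
  [ 1  -2/3  -2/3  0  |  -1 ]
  [ 0     1     0  0  |   0 ]
  [ 0     0     1  0  |  -6 ]
  [ 0     0     0  1  |  -2 ]
Add 2/3 times R3 to R1.
  [ 1  -2/3  0  0  |  -5 ]
  [ 0     1  0  0  |   0 ]
  [ 0     0  1  0  |  -6 ]
  [ 0     0  0  1  |  -2 ]
Add 2/3 times R2 to R1.
  [ 1  0  0  0  |  -5 ]
  [ 0  1  0  0  |   0 ]
  [ 0  0  1  0  |  -6 ]
  [ 0  0  0  1  |  -2 ]
Reading off the last column: a = -5, b = 0, c = -6, d = -2.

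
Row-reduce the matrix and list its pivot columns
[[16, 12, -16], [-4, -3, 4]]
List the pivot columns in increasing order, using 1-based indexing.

ρ1 := 1/16·ρ1
  [  1  3/4  -1 ]
  [ -4   -3   4 ]
ρ2 := ρ2 + 4·ρ1
  [ 1  3/4  -1 ]
  [ 0    0   0 ]
Pivot columns are the columns containing a leading 1.

1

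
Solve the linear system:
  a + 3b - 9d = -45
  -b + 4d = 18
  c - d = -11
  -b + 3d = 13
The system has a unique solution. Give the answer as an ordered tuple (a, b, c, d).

Form the augmented matrix and row-reduce:
  [ 1   3  0  -9  |  -45 ]
  [ 0  -1  0   4  |   18 ]
  [ 0   0  1  -1  |  -11 ]
  [ 0  -1  0   3  |   13 ]
R2 -> -1·R2
  [ 1   3  0  -9  |  -45 ]
  [ 0   1  0  -4  |  -18 ]
  [ 0   0  1  -1  |  -11 ]
  [ 0  -1  0   3  |   13 ]
R4 -> R4 + R2
  [ 1  3  0  -9  |  -45 ]
  [ 0  1  0  -4  |  -18 ]
  [ 0  0  1  -1  |  -11 ]
  [ 0  0  0  -1  |   -5 ]
R4 -> -1·R4
  [ 1  3  0  -9  |  -45 ]
  [ 0  1  0  -4  |  -18 ]
  [ 0  0  1  -1  |  -11 ]
  [ 0  0  0   1  |    5 ]
R3 -> R3 + R4
  [ 1  3  0  -9  |  -45 ]
  [ 0  1  0  -4  |  -18 ]
  [ 0  0  1   0  |   -6 ]
  [ 0  0  0   1  |    5 ]
R2 -> R2 + 4·R4
  [ 1  3  0  -9  |  -45 ]
  [ 0  1  0   0  |    2 ]
  [ 0  0  1   0  |   -6 ]
  [ 0  0  0   1  |    5 ]
R1 -> R1 + 9·R4
  [ 1  3  0  0  |   0 ]
  [ 0  1  0  0  |   2 ]
  [ 0  0  1  0  |  -6 ]
  [ 0  0  0  1  |   5 ]
R1 -> R1 − 3·R2
  [ 1  0  0  0  |  -6 ]
  [ 0  1  0  0  |   2 ]
  [ 0  0  1  0  |  -6 ]
  [ 0  0  0  1  |   5 ]
Reading off the last column: a = -6, b = 2, c = -6, d = 5.

(-6, 2, -6, 5)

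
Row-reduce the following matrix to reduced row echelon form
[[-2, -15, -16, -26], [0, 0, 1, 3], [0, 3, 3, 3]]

Multiply R1 by -1/2.
  [ 1  15/2  8  13 ]
  [ 0     0  1   3 ]
  [ 0     3  3   3 ]
Swap R2 and R3.
  [ 1  15/2  8  13 ]
  [ 0     3  3   3 ]
  [ 0     0  1   3 ]
Multiply R2 by 1/3.
  [ 1  15/2  8  13 ]
  [ 0     1  1   1 ]
  [ 0     0  1   3 ]
Subtract R3 from R2.
  [ 1  15/2  8  13 ]
  [ 0     1  0  -2 ]
  [ 0     0  1   3 ]
Subtract 8 times R3 from R1.
  [ 1  15/2  0  -11 ]
  [ 0     1  0   -2 ]
  [ 0     0  1    3 ]
Subtract 15/2 times R2 from R1.
  [ 1  0  0   4 ]
  [ 0  1  0  -2 ]
  [ 0  0  1   3 ]

[[1, 0, 0, 4], [0, 1, 0, -2], [0, 0, 1, 3]]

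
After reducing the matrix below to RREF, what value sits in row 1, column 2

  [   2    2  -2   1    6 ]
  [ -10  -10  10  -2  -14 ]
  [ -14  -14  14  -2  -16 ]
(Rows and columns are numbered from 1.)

ρ1 → 1/2·ρ1
  [   1    1  -1  1/2    3 ]
  [ -10  -10  10   -2  -14 ]
  [ -14  -14  14   -2  -16 ]
ρ2 → ρ2 + 10·ρ1
  [   1    1  -1  1/2    3 ]
  [   0    0   0    3   16 ]
  [ -14  -14  14   -2  -16 ]
ρ3 → ρ3 + 14·ρ1
  [ 1  1  -1  1/2   3 ]
  [ 0  0   0    3  16 ]
  [ 0  0   0    5  26 ]
ρ2 → 1/3·ρ2
  [ 1  1  -1  1/2     3 ]
  [ 0  0   0    1  16/3 ]
  [ 0  0   0    5    26 ]
ρ3 → ρ3 − 5·ρ2
  [ 1  1  -1  1/2     3 ]
  [ 0  0   0    1  16/3 ]
  [ 0  0   0    0  -2/3 ]
ρ3 → -3/2·ρ3
  [ 1  1  -1  1/2     3 ]
  [ 0  0   0    1  16/3 ]
  [ 0  0   0    0     1 ]
ρ2 → ρ2 − 16/3·ρ3
  [ 1  1  -1  1/2  3 ]
  [ 0  0   0    1  0 ]
  [ 0  0   0    0  1 ]
ρ1 → ρ1 − 3·ρ3
  [ 1  1  -1  1/2  0 ]
  [ 0  0   0    1  0 ]
  [ 0  0   0    0  1 ]
ρ1 → ρ1 − 1/2·ρ2
  [ 1  1  -1  0  0 ]
  [ 0  0   0  1  0 ]
  [ 0  0   0  0  1 ]

1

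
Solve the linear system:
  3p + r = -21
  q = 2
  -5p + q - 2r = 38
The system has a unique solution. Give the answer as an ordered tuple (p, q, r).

Form the augmented matrix and row-reduce:
  [  3  0   1  |  -21 ]
  [  0  1   0  |    2 ]
  [ -5  1  -2  |   38 ]
ρ1 → 1/3·ρ1
ρ3 → ρ3 + 5·ρ1
ρ3 → ρ3 − ρ2
ρ3 → -3·ρ3
ρ1 → ρ1 − 1/3·ρ3
Reading off the last column: p = -6, q = 2, r = -3.

(-6, 2, -3)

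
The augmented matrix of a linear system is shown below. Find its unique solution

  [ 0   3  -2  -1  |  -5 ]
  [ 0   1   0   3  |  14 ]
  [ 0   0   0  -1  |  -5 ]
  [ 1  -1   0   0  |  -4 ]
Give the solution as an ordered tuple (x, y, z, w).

r1 ↔ r4
r4 := r4 − 3·r2
r3 ↔ r4
r3 := -1/2·r3
r4 := -1·r4
r3 := r3 − 5·r4
r2 := r2 − 3·r4
r1 := r1 + r2
Reading off the last column: x = -5, y = -1, z = -3/2, w = 5.

(-5, -1, -3/2, 5)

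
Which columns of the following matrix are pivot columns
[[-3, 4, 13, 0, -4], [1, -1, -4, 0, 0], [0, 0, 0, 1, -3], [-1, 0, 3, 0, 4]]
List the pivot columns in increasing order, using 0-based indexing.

0, 1, 3

R1 ← -1/3·R1
  [  1  -4/3  -13/3  0  4/3 ]
  [  1    -1     -4  0    0 ]
  [  0     0      0  1   -3 ]
  [ -1     0      3  0    4 ]
R2 ← R2 − R1
  [  1  -4/3  -13/3  0   4/3 ]
  [  0   1/3    1/3  0  -4/3 ]
  [  0     0      0  1    -3 ]
  [ -1     0      3  0     4 ]
R4 ← R4 + R1
  [ 1  -4/3  -13/3  0   4/3 ]
  [ 0   1/3    1/3  0  -4/3 ]
  [ 0     0      0  1    -3 ]
  [ 0  -4/3   -4/3  0  16/3 ]
R2 ← 3·R2
  [ 1  -4/3  -13/3  0   4/3 ]
  [ 0     1      1  0    -4 ]
  [ 0     0      0  1    -3 ]
  [ 0  -4/3   -4/3  0  16/3 ]
R4 ← R4 + 4/3·R2
  [ 1  -4/3  -13/3  0  4/3 ]
  [ 0     1      1  0   -4 ]
  [ 0     0      0  1   -3 ]
  [ 0     0      0  0    0 ]
R1 ← R1 + 4/3·R2
  [ 1  0  -3  0  -4 ]
  [ 0  1   1  0  -4 ]
  [ 0  0   0  1  -3 ]
  [ 0  0   0  0   0 ]
Pivot columns are the columns containing a leading 1.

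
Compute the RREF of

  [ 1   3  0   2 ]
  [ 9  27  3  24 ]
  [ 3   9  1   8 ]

[[1, 3, 0, 2], [0, 0, 1, 2], [0, 0, 0, 0]]

R2 := R2 − 9·R1
  [ 1  3  0  2 ]
  [ 0  0  3  6 ]
  [ 3  9  1  8 ]
R3 := R3 − 3·R1
  [ 1  3  0  2 ]
  [ 0  0  3  6 ]
  [ 0  0  1  2 ]
R2 := 1/3·R2
  [ 1  3  0  2 ]
  [ 0  0  1  2 ]
  [ 0  0  1  2 ]
R3 := R3 − R2
  [ 1  3  0  2 ]
  [ 0  0  1  2 ]
  [ 0  0  0  0 ]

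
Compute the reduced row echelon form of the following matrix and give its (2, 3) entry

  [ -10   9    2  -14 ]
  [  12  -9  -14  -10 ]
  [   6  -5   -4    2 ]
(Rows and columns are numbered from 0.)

R1 -> -1/10·R1
  [  1  -9/10  -1/5  7/5 ]
  [ 12     -9   -14  -10 ]
  [  6     -5    -4    2 ]
R2 -> R2 − 12·R1
  [ 1  -9/10   -1/5     7/5 ]
  [ 0    9/5  -58/5  -134/5 ]
  [ 6     -5     -4       2 ]
R3 -> R3 − 6·R1
  [ 1  -9/10   -1/5     7/5 ]
  [ 0    9/5  -58/5  -134/5 ]
  [ 0    2/5  -14/5   -32/5 ]
R2 -> 5/9·R2
  [ 1  -9/10   -1/5     7/5 ]
  [ 0      1  -58/9  -134/9 ]
  [ 0    2/5  -14/5   -32/5 ]
R3 -> R3 − 2/5·R2
  [ 1  -9/10   -1/5     7/5 ]
  [ 0      1  -58/9  -134/9 ]
  [ 0      0   -2/9    -4/9 ]
R3 -> -9/2·R3
  [ 1  -9/10   -1/5     7/5 ]
  [ 0      1  -58/9  -134/9 ]
  [ 0      0      1       2 ]
R2 -> R2 + 58/9·R3
  [ 1  -9/10  -1/5  7/5 ]
  [ 0      1     0   -2 ]
  [ 0      0     1    2 ]
R1 -> R1 + 1/5·R3
  [ 1  -9/10  0  9/5 ]
  [ 0      1  0   -2 ]
  [ 0      0  1    2 ]
R1 -> R1 + 9/10·R2
  [ 1  0  0   0 ]
  [ 0  1  0  -2 ]
  [ 0  0  1   2 ]

2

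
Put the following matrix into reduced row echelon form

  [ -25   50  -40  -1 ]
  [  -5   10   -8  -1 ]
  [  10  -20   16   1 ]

R1 ← -1/25·R1
  [  1   -2  8/5  1/25 ]
  [ -5   10   -8    -1 ]
  [ 10  -20   16     1 ]
R2 ← R2 + 5·R1
  [  1   -2  8/5  1/25 ]
  [  0    0    0  -4/5 ]
  [ 10  -20   16     1 ]
R3 ← R3 − 10·R1
  [ 1  -2  8/5  1/25 ]
  [ 0   0    0  -4/5 ]
  [ 0   0    0   3/5 ]
R2 ← -5/4·R2
  [ 1  -2  8/5  1/25 ]
  [ 0   0    0     1 ]
  [ 0   0    0   3/5 ]
R3 ← R3 − 3/5·R2
  [ 1  -2  8/5  1/25 ]
  [ 0   0    0     1 ]
  [ 0   0    0     0 ]
R1 ← R1 − 1/25·R2
  [ 1  -2  8/5  0 ]
  [ 0   0    0  1 ]
  [ 0   0    0  0 ]

[[1, -2, 8/5, 0], [0, 0, 0, 1], [0, 0, 0, 0]]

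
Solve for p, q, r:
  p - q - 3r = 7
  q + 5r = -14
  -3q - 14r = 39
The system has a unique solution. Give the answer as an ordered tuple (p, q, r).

Form the augmented matrix and row-reduce:
  [ 1  -1   -3  |    7 ]
  [ 0   1    5  |  -14 ]
  [ 0  -3  -14  |   39 ]
r3 := r3 + 3·r2
  [ 1  -1  -3  |    7 ]
  [ 0   1   5  |  -14 ]
  [ 0   0   1  |   -3 ]
r2 := r2 − 5·r3
  [ 1  -1  -3  |   7 ]
  [ 0   1   0  |   1 ]
  [ 0   0   1  |  -3 ]
r1 := r1 + 3·r3
  [ 1  -1  0  |  -2 ]
  [ 0   1  0  |   1 ]
  [ 0   0  1  |  -3 ]
r1 := r1 + r2
  [ 1  0  0  |  -1 ]
  [ 0  1  0  |   1 ]
  [ 0  0  1  |  -3 ]
Reading off the last column: p = -1, q = 1, r = -3.

(-1, 1, -3)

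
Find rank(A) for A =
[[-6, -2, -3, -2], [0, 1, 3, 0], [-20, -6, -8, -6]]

rank = 3

Multiply R1 by -1/6.
  [   1  1/3  1/2  1/3 ]
  [   0    1    3    0 ]
  [ -20   -6   -8   -6 ]
Add 20 times R1 to R3.
  [ 1  1/3  1/2  1/3 ]
  [ 0    1    3    0 ]
  [ 0  2/3    2  2/3 ]
Subtract 2/3 times R2 from R3.
  [ 1  1/3  1/2  1/3 ]
  [ 0    1    3    0 ]
  [ 0    0    0  2/3 ]
Multiply R3 by 3/2.
  [ 1  1/3  1/2  1/3 ]
  [ 0    1    3    0 ]
  [ 0    0    0    1 ]
Subtract 1/3 times R3 from R1.
  [ 1  1/3  1/2  0 ]
  [ 0    1    3  0 ]
  [ 0    0    0  1 ]
Subtract 1/3 times R2 from R1.
  [ 1  0  -1/2  0 ]
  [ 0  1     3  0 ]
  [ 0  0     0  1 ]
The reduced form has 3 nonzero rows.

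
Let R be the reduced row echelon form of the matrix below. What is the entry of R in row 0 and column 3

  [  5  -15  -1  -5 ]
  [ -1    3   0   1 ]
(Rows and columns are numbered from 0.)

-1

R1 -> 1/5·R1
  [  1  -3  -1/5  -1 ]
  [ -1   3     0   1 ]
R2 -> R2 + R1
  [ 1  -3  -1/5  -1 ]
  [ 0   0  -1/5   0 ]
R2 -> -5·R2
  [ 1  -3  -1/5  -1 ]
  [ 0   0     1   0 ]
R1 -> R1 + 1/5·R2
  [ 1  -3  0  -1 ]
  [ 0   0  1   0 ]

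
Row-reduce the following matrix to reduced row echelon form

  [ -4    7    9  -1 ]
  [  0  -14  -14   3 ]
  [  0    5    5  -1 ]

ρ1 ← -1/4·ρ1
  [ 1  -7/4  -9/4  1/4 ]
  [ 0   -14   -14    3 ]
  [ 0     5     5   -1 ]
ρ2 ← -1/14·ρ2
  [ 1  -7/4  -9/4    1/4 ]
  [ 0     1     1  -3/14 ]
  [ 0     5     5     -1 ]
ρ3 ← ρ3 − 5·ρ2
  [ 1  -7/4  -9/4    1/4 ]
  [ 0     1     1  -3/14 ]
  [ 0     0     0   1/14 ]
ρ3 ← 14·ρ3
  [ 1  -7/4  -9/4    1/4 ]
  [ 0     1     1  -3/14 ]
  [ 0     0     0      1 ]
ρ2 ← ρ2 + 3/14·ρ3
  [ 1  -7/4  -9/4  1/4 ]
  [ 0     1     1    0 ]
  [ 0     0     0    1 ]
ρ1 ← ρ1 − 1/4·ρ3
  [ 1  -7/4  -9/4  0 ]
  [ 0     1     1  0 ]
  [ 0     0     0  1 ]
ρ1 ← ρ1 + 7/4·ρ2
  [ 1  0  -1/2  0 ]
  [ 0  1     1  0 ]
  [ 0  0     0  1 ]

[[1, 0, -1/2, 0], [0, 1, 1, 0], [0, 0, 0, 1]]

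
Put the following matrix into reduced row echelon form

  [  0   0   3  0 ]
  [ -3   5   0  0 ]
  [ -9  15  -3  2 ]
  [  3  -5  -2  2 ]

[[1, -5/3, 0, 0], [0, 0, 1, 0], [0, 0, 0, 1], [0, 0, 0, 0]]

Swap R1 and R2.
  [ -3   5   0  0 ]
  [  0   0   3  0 ]
  [ -9  15  -3  2 ]
  [  3  -5  -2  2 ]
Multiply R1 by -1/3.
  [  1  -5/3   0  0 ]
  [  0     0   3  0 ]
  [ -9    15  -3  2 ]
  [  3    -5  -2  2 ]
Add 9 times R1 to R3.
  [ 1  -5/3   0  0 ]
  [ 0     0   3  0 ]
  [ 0     0  -3  2 ]
  [ 3    -5  -2  2 ]
Subtract 3 times R1 from R4.
  [ 1  -5/3   0  0 ]
  [ 0     0   3  0 ]
  [ 0     0  -3  2 ]
  [ 0     0  -2  2 ]
Multiply R2 by 1/3.
  [ 1  -5/3   0  0 ]
  [ 0     0   1  0 ]
  [ 0     0  -3  2 ]
  [ 0     0  -2  2 ]
Add 3 times R2 to R3.
  [ 1  -5/3   0  0 ]
  [ 0     0   1  0 ]
  [ 0     0   0  2 ]
  [ 0     0  -2  2 ]
Add 2 times R2 to R4.
  [ 1  -5/3  0  0 ]
  [ 0     0  1  0 ]
  [ 0     0  0  2 ]
  [ 0     0  0  2 ]
Multiply R3 by 1/2.
  [ 1  -5/3  0  0 ]
  [ 0     0  1  0 ]
  [ 0     0  0  1 ]
  [ 0     0  0  2 ]
Subtract 2 times R3 from R4.
  [ 1  -5/3  0  0 ]
  [ 0     0  1  0 ]
  [ 0     0  0  1 ]
  [ 0     0  0  0 ]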